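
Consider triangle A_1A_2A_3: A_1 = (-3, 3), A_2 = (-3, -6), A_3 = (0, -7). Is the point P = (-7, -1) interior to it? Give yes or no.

no

Barycentric coordinates of P: (11/27, 52/27, -4/3).
The three coordinates are positive, positive, negative; a point is interior exactly when all three are positive.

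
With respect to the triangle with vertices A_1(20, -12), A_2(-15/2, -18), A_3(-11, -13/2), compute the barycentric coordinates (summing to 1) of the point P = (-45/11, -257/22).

Signed area of the reference triangle: [A_1A_2A_3] = ½·(20·(-18−(-13/2)) + (-15/2)·(-13/2−(-12)) + (-11)·(-12−(-18))) = ½·(-230 − 165/4 − 66) = -1349/8.
[PA_2A_3] = ½·((-45/11)·(-18−(-13/2)) + (-15/2)·(-13/2−(-257/22)) + (-11)·(-257/22−(-18))) = ½·(1035/22 − 855/22 − 139/2) = -1349/44, so the A_1-coordinate is (-1349/44)/(-1349/8) = 2/11.
[A_1PA_3] = ½·(20·(-257/22−(-13/2)) + (-45/11)·(-13/2−(-12)) + (-11)·(-12−(-257/22))) = ½·(-1140/11 − 45/2 + 7/2) = -1349/22, so the A_2-coordinate is 4/11.
[A_1A_2P] = ½·(20·(-18−(-257/22)) + (-15/2)·(-257/22−(-12)) + (-45/11)·(-12−(-18))) = ½·(-1390/11 − 105/44 − 270/11) = -6745/88, so the A_3-coordinate is 5/11.
Check: 2/11 + 4/11 + 5/11 = 1.

(2/11, 4/11, 5/11)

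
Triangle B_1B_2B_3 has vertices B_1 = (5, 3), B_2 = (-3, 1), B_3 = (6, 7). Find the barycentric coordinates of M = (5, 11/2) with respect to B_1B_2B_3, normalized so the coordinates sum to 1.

(1/4, 1/12, 2/3)

Signed area of the reference triangle: [B_1B_2B_3] = ½·(5·(1−7) + (-3)·(7−3) + 6·(3−1)) = ½·(-30 − 12 + 12) = -15.
[MB_2B_3] = ½·(5·(1−7) + (-3)·(7−(11/2)) + 6·(11/2−1)) = ½·(-30 − 9/2 + 27) = -15/4, so the B_1-coordinate is (-15/4)/(-15) = 1/4.
[B_1MB_3] = ½·(5·(11/2−7) + 5·(7−3) + 6·(3−(11/2))) = ½·(-15/2 + 20 − 15) = -5/4, so the B_2-coordinate is 1/12.
[B_1B_2M] = ½·(5·(1−(11/2)) + (-3)·(11/2−3) + 5·(3−1)) = ½·(-45/2 − 15/2 + 10) = -10, so the B_3-coordinate is 2/3.
Check: 1/4 + 1/12 + 2/3 = 1.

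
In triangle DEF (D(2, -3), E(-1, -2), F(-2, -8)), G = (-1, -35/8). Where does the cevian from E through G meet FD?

Barycentric coordinates of G with respect to DEF: (1/8, 1/2, 3/8).
On side FD the E-coordinate is zero; dropping G's E-weight 1/2 and renormalizing the remaining 3/8 : 1/8 gives weights 3/4, 1/4 on F, D.
H = (3/4)·(-2, -8) + (1/4)·(2, -3) = (-1, -27/4).

(-1, -27/4)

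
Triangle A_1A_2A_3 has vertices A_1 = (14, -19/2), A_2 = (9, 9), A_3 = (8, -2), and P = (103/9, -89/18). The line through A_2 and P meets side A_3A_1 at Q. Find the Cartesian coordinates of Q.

(47/4, -107/16)

Barycentric coordinates of P with respect to A_1A_2A_3: (5/9, 1/9, 1/3).
On side A_3A_1 the A_2-coordinate is zero; dropping P's A_2-weight 1/9 and renormalizing the remaining 1/3 : 5/9 gives weights 3/8, 5/8 on A_3, A_1.
Q = (3/8)·(8, -2) + (5/8)·(14, -19/2) = (47/4, -107/16).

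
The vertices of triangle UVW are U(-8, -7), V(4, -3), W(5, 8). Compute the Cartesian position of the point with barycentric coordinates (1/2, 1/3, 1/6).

(-11/6, -19/6)

P = (1/2)·U + (1/3)·V + (1/6)·W.
x-coordinate: (1/2)·(-8) + (1/3)·4 + (1/6)·5 = -11/6.
y-coordinate: (1/2)·(-7) + (1/3)·(-3) + (1/6)·8 = -19/6.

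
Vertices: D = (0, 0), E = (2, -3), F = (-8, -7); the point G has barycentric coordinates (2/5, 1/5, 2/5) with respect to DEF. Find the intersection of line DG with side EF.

Line DG meets EF where the D-coordinate vanishes; zeroing G's D-weight and renormalizing leaves E, F-weights 1/5 : 2/5 → (1/3, 2/3).
So H = (1/3)·E + (2/3)·F = (-14/3, -17/3).

(-14/3, -17/3)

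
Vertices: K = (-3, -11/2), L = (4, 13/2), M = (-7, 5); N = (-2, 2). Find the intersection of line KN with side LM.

(-3/2, 23/4)

Barycentric coordinates of N with respect to KLM: (1/3, 1/3, 1/3).
On side LM the K-coordinate is zero; dropping N's K-weight 1/3 and renormalizing the remaining 1/3 : 1/3 gives weights 1/2, 1/2 on L, M.
J = (1/2)·(4, 13/2) + (1/2)·(-7, 5) = (-3/2, 23/4).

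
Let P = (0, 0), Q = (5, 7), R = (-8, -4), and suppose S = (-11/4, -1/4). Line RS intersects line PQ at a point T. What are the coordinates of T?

Barycentric coordinates of S with respect to PQR: (1/4, 1/4, 1/2).
On side PQ the R-coordinate is zero; dropping S's R-weight 1/2 and renormalizing the remaining 1/4 : 1/4 gives weights 1/2, 1/2 on P, Q.
T = (1/2)·(0, 0) + (1/2)·(5, 7) = (5/2, 7/2).

(5/2, 7/2)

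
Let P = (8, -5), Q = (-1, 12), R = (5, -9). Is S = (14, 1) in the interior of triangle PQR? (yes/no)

no

Barycentric coordinates of S: (83/29, -2/29, -52/29).
The three coordinates are positive, negative, negative; a point is interior exactly when all three are positive.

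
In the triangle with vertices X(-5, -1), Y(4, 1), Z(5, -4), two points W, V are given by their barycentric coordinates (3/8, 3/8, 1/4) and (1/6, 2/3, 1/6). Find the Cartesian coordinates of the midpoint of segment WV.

Barycentric coordinates of the midpoint are the average: (13/48, 25/48, 5/24).
Converting: (13/48)·X + (25/48)·Y + (5/24)·Z = (85/48, -7/12).

(85/48, -7/12)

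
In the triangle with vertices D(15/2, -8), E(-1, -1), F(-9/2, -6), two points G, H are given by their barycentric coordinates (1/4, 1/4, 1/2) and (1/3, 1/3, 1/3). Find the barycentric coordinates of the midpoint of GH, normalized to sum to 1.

Since both coordinate triples sum to 1, the midpoint's barycentrics are the componentwise average.
(1/4+1/3)/2 = 7/24; similarly 7/24 and 5/12.

(7/24, 7/24, 5/12)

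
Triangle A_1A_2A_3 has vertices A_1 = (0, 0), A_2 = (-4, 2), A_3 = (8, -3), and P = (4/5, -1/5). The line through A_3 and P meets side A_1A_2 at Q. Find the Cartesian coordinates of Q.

Barycentric coordinates of P with respect to A_1A_2A_3: (3/5, 1/5, 1/5).
On side A_1A_2 the A_3-coordinate is zero; dropping P's A_3-weight 1/5 and renormalizing the remaining 3/5 : 1/5 gives weights 3/4, 1/4 on A_1, A_2.
Q = (3/4)·(0, 0) + (1/4)·(-4, 2) = (-1, 1/2).

(-1, 1/2)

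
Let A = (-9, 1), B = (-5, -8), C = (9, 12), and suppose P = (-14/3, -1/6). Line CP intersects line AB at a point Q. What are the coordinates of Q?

Barycentric coordinates of P with respect to ABC: (1/2, 1/3, 1/6).
On side AB the C-coordinate is zero; dropping P's C-weight 1/6 and renormalizing the remaining 1/2 : 1/3 gives weights 3/5, 2/5 on A, B.
Q = (3/5)·(-9, 1) + (2/5)·(-5, -8) = (-37/5, -13/5).

(-37/5, -13/5)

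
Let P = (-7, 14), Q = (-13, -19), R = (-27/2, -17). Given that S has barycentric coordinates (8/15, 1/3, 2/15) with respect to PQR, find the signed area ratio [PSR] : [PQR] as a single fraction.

1/3

The signed ratio [PSR]/[PQR] equals the barycentric coordinate of S at vertex Q, which is 1/3.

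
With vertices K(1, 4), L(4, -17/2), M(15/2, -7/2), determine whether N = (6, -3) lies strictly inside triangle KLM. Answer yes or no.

yes

Barycentric coordinates of N: (37/235, 32/235, 166/235).
The three coordinates are positive, positive, positive; a point is interior exactly when all three are positive.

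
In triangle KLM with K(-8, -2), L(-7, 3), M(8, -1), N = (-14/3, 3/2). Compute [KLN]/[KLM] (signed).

1/6

[KLM] = ½·((-8)·(3−(-1)) + (-7)·(-1−(-2)) + 8·(-2−3)) = ½·(-32 − 7 − 40) = -79/2.
[KLN] = ½·((-8)·(3−(3/2)) + (-7)·(3/2−(-2)) + (-14/3)·(-2−3)) = ½·(-12 − 49/2 + 70/3) = -79/12, so the ratio is (-79/12)/(-79/2) = 1/6.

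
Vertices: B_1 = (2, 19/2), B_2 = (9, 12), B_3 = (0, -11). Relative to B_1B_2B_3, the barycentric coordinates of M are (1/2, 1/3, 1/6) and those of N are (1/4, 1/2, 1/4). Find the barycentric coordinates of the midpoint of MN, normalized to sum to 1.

(3/8, 5/12, 5/24)

Since both coordinate triples sum to 1, the midpoint's barycentrics are the componentwise average.
(1/2+1/4)/2 = 3/8; similarly 5/12 and 5/24.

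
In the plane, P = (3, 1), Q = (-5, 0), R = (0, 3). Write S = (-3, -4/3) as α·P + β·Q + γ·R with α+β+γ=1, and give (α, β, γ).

(2/3, 1, -2/3)

Signed area of the reference triangle: [PQR] = ½·(3·(0−3) + (-5)·(3−1) + 0·(1−0)) = ½·(-9 − 10 + 0) = -19/2.
[SQR] = ½·((-3)·(0−3) + (-5)·(3−(-4/3)) + 0·(-4/3−0)) = ½·(9 − 65/3 + 0) = -19/3, so the P-coordinate is (-19/3)/(-19/2) = 2/3.
[PSR] = ½·(3·(-4/3−3) + (-3)·(3−1) + 0·(1−(-4/3))) = ½·(-13 − 6 + 0) = -19/2, so the Q-coordinate is 1.
[PQS] = ½·(3·(0−(-4/3)) + (-5)·(-4/3−1) + (-3)·(1−0)) = ½·(4 + 35/3 − 3) = 19/3, so the R-coordinate is -2/3.
Check: 2/3 + 1 − 2/3 = 1.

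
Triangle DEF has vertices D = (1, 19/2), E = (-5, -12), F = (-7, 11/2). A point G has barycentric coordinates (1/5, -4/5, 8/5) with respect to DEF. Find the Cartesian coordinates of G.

G = (1/5)·D + (-4/5)·E + (8/5)·F.
x-coordinate: (1/5)·1 + (-4/5)·(-5) + (8/5)·(-7) = -7.
y-coordinate: (1/5)·(19/2) + (-4/5)·(-12) + (8/5)·(11/2) = 203/10.

(-7, 203/10)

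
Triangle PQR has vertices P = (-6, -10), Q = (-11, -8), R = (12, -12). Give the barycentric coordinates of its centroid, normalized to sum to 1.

The centroid is the average of the vertices, so each weight is 1/3.

(1/3, 1/3, 1/3)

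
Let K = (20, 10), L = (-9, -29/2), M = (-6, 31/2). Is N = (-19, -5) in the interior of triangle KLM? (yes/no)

no

Barycentric coordinates of N: (-73/177, 403/531, 347/531).
The three coordinates are negative, positive, positive; a point is interior exactly when all three are positive.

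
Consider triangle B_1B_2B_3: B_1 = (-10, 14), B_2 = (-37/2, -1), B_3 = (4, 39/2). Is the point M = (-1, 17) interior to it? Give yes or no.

yes

Barycentric coordinates of M: (185/653, 30/653, 438/653).
The three coordinates are positive, positive, positive; a point is interior exactly when all three are positive.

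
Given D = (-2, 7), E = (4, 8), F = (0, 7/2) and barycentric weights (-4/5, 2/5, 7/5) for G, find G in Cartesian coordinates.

(16/5, 5/2)

G = (-4/5)·D + (2/5)·E + (7/5)·F.
x-coordinate: (-4/5)·(-2) + (2/5)·4 + (7/5)·0 = 16/5.
y-coordinate: (-4/5)·7 + (2/5)·8 + (7/5)·(7/2) = 5/2.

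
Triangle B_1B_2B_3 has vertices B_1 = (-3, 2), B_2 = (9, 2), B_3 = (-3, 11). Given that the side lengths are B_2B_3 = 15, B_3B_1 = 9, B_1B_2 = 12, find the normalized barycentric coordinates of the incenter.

The incenter has barycentric coordinates proportional to the opposite side lengths: (15 : 9 : 12).
Normalizing by 15+9+12 = 36 gives (5/12, 1/4, 1/3).

(5/12, 1/4, 1/3)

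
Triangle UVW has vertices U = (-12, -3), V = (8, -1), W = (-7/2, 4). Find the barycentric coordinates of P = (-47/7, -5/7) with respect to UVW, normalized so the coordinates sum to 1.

Signed area of the reference triangle: [UVW] = ½·((-12)·(-1−4) + 8·(4−(-3)) + (-7/2)·(-3−(-1))) = ½·(60 + 56 + 7) = 123/2.
[PVW] = ½·((-47/7)·(-1−4) + 8·(4−(-5/7)) + (-7/2)·(-5/7−(-1))) = ½·(235/7 + 264/7 − 1) = 246/7, so the U-coordinate is (246/7)/(123/2) = 4/7.
[UPW] = ½·((-12)·(-5/7−4) + (-47/7)·(4−(-3)) + (-7/2)·(-3−(-5/7))) = ½·(396/7 − 47 + 8) = 123/14, so the V-coordinate is 1/7.
[UVP] = ½·((-12)·(-1−(-5/7)) + 8·(-5/7−(-3)) + (-47/7)·(-3−(-1))) = ½·(24/7 + 128/7 + 94/7) = 123/7, so the W-coordinate is 2/7.

(4/7, 1/7, 2/7)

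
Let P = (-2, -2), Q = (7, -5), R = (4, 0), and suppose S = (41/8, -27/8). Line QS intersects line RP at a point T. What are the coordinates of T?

Barycentric coordinates of S with respect to PQR: (1/8, 5/8, 1/4).
On side RP the Q-coordinate is zero; dropping S's Q-weight 5/8 and renormalizing the remaining 1/4 : 1/8 gives weights 2/3, 1/3 on R, P.
T = (2/3)·(4, 0) + (1/3)·(-2, -2) = (2, -2/3).

(2, -2/3)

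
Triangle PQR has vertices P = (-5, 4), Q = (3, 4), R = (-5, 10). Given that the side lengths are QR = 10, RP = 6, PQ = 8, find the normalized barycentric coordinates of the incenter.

The incenter has barycentric coordinates proportional to the opposite side lengths: (10 : 6 : 8).
Normalizing by 10+6+8 = 24 gives (5/12, 1/4, 1/3).

(5/12, 1/4, 1/3)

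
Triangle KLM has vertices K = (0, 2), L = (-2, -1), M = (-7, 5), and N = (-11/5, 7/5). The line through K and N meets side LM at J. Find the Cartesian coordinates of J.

(-11/3, 1)

Barycentric coordinates of N with respect to KLM: (2/5, 2/5, 1/5).
On side LM the K-coordinate is zero; dropping N's K-weight 2/5 and renormalizing the remaining 2/5 : 1/5 gives weights 2/3, 1/3 on L, M.
J = (2/3)·(-2, -1) + (1/3)·(-7, 5) = (-11/3, 1).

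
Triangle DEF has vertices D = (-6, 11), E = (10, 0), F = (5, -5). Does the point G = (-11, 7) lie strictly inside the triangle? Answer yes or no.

Barycentric coordinates of G: (28/27, -124/135, 119/135).
The three coordinates are positive, negative, positive; a point is interior exactly when all three are positive.

no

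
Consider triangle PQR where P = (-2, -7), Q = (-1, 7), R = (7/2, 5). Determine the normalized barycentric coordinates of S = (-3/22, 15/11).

Signed area of the reference triangle: [PQR] = ½·((-2)·(7−5) + (-1)·(5−(-7)) + (7/2)·(-7−7)) = ½·(-4 − 12 − 49) = -65/2.
[SQR] = ½·((-3/22)·(7−5) + (-1)·(5−(15/11)) + (7/2)·(15/11−7)) = ½·(-3/11 − 40/11 − 217/11) = -130/11, so the P-coordinate is (-130/11)/(-65/2) = 4/11.
[PSR] = ½·((-2)·(15/11−5) + (-3/22)·(5−(-7)) + (7/2)·(-7−(15/11))) = ½·(80/11 − 18/11 − 322/11) = -130/11, so the Q-coordinate is 4/11.
[PQS] = ½·((-2)·(7−(15/11)) + (-1)·(15/11−(-7)) + (-3/22)·(-7−7)) = ½·(-124/11 − 92/11 + 21/11) = -195/22, so the R-coordinate is 3/11.
Check: 4/11 + 4/11 + 3/11 = 1.

(4/11, 4/11, 3/11)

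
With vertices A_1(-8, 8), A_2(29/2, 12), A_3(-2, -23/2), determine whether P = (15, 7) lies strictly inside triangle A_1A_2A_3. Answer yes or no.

Barycentric coordinates of P: (-377/1851, 590/617, 458/1851).
The three coordinates are negative, positive, positive; a point is interior exactly when all three are positive.

no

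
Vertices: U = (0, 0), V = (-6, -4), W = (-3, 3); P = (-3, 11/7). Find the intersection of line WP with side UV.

Barycentric coordinates of P with respect to UVW: (1/7, 1/7, 5/7).
On side UV the W-coordinate is zero; dropping P's W-weight 5/7 and renormalizing the remaining 1/7 : 1/7 gives weights 1/2, 1/2 on U, V.
Q = (1/2)·(0, 0) + (1/2)·(-6, -4) = (-3, -2).

(-3, -2)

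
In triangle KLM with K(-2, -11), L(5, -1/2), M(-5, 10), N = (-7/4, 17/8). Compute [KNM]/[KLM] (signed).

1/4

[KLM] = ½·((-2)·(-1/2−10) + 5·(10−(-11)) + (-5)·(-11−(-1/2))) = ½·(21 + 105 + 105/2) = 357/4.
[KNM] = ½·((-2)·(17/8−10) + (-7/4)·(10−(-11)) + (-5)·(-11−(17/8))) = ½·(63/4 − 147/4 + 525/8) = 357/16, so the ratio is (357/16)/(357/4) = 1/4.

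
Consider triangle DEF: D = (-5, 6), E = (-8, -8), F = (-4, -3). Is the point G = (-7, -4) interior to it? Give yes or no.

Barycentric coordinates of G: (11/41, 28/41, 2/41).
The three coordinates are positive, positive, positive; a point is interior exactly when all three are positive.

yes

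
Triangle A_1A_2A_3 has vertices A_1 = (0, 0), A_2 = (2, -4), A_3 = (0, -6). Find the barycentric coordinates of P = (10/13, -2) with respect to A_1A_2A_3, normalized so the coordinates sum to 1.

(7/13, 5/13, 1/13)

Signed area of the reference triangle: [A_1A_2A_3] = ½·(0·(-4−(-6)) + 2·(-6−0) + 0·(0−(-4))) = ½·(0 − 12 + 0) = -6.
[PA_2A_3] = ½·((10/13)·(-4−(-6)) + 2·(-6−(-2)) + 0·(-2−(-4))) = ½·(20/13 − 8 + 0) = -42/13, so the A_1-coordinate is (-42/13)/(-6) = 7/13.
[A_1PA_3] = ½·(0·(-2−(-6)) + (10/13)·(-6−0) + 0·(0−(-2))) = ½·(0 − 60/13 + 0) = -30/13, so the A_2-coordinate is 5/13.
[A_1A_2P] = ½·(0·(-4−(-2)) + 2·(-2−0) + (10/13)·(0−(-4))) = ½·(0 − 4 + 40/13) = -6/13, so the A_3-coordinate is 1/13.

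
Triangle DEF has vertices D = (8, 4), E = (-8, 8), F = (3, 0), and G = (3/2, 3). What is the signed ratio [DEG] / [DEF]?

[DEF] = ½·(8·(8−0) + (-8)·(0−4) + 3·(4−8)) = ½·(64 + 32 − 12) = 42.
[DEG] = ½·(8·(8−3) + (-8)·(3−4) + (3/2)·(4−8)) = ½·(40 + 8 − 6) = 21, so the ratio is 21/42 = 1/2.

1/2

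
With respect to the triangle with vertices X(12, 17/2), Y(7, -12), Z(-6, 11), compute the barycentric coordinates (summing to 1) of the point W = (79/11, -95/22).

Signed area of the reference triangle: [XYZ] = ½·(12·(-12−11) + 7·(11−(17/2)) + (-6)·(17/2−(-12))) = ½·(-276 + 35/2 − 123) = -763/4.
[WYZ] = ½·((79/11)·(-12−11) + 7·(11−(-95/22)) + (-6)·(-95/22−(-12))) = ½·(-1817/11 + 2359/22 − 507/11) = -2289/44, so the X-coordinate is (-2289/44)/(-763/4) = 3/11.
[XWZ] = ½·(12·(-95/22−11) + (79/11)·(11−(17/2)) + (-6)·(17/2−(-95/22))) = ½·(-2022/11 + 395/22 − 846/11) = -5341/44, so the Y-coordinate is 7/11.
[XYW] = ½·(12·(-12−(-95/22)) + 7·(-95/22−(17/2)) + (79/11)·(17/2−(-12))) = ½·(-1014/11 − 987/11 + 3239/22) = -763/44, so the Z-coordinate is 1/11.
Check: 3/11 + 7/11 + 1/11 = 1.

(3/11, 7/11, 1/11)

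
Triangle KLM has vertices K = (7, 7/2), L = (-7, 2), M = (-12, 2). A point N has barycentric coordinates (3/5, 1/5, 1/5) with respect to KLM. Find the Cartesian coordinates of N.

N = (3/5)·K + (1/5)·L + (1/5)·M.
x-coordinate: (3/5)·7 + (1/5)·(-7) + (1/5)·(-12) = 2/5.
y-coordinate: (3/5)·(7/2) + (1/5)·2 + (1/5)·2 = 29/10.

(2/5, 29/10)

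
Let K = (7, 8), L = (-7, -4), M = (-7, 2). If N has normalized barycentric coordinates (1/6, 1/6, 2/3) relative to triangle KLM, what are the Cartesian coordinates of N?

(-14/3, 2)

N = (1/6)·K + (1/6)·L + (2/3)·M.
x-coordinate: (1/6)·7 + (1/6)·(-7) + (2/3)·(-7) = -14/3.
y-coordinate: (1/6)·8 + (1/6)·(-4) + (2/3)·2 = 2.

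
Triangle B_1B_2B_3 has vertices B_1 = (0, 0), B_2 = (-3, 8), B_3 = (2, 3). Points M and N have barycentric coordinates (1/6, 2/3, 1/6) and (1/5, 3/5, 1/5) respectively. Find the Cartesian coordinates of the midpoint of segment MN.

Barycentric coordinates of the midpoint are the average: (11/60, 19/30, 11/60).
Converting: (11/60)·B_1 + (19/30)·B_2 + (11/60)·B_3 = (-23/15, 337/60).

(-23/15, 337/60)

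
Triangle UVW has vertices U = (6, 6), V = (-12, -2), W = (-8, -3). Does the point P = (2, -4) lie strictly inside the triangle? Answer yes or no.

Barycentric coordinates of P: (3/25, -52/25, 74/25).
The three coordinates are positive, negative, positive; a point is interior exactly when all three are positive.

no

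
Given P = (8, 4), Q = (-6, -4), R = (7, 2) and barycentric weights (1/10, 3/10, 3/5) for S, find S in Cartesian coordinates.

S = (1/10)·P + (3/10)·Q + (3/5)·R.
x-coordinate: (1/10)·8 + (3/10)·(-6) + (3/5)·7 = 16/5.
y-coordinate: (1/10)·4 + (3/10)·(-4) + (3/5)·2 = 2/5.

(16/5, 2/5)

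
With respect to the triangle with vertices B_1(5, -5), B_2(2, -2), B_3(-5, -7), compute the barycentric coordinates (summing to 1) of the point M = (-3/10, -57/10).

(2/5, 1/10, 1/2)

Signed area of the reference triangle: [B_1B_2B_3] = ½·(5·(-2−(-7)) + 2·(-7−(-5)) + (-5)·(-5−(-2))) = ½·(25 − 4 + 15) = 18.
[MB_2B_3] = ½·((-3/10)·(-2−(-7)) + 2·(-7−(-57/10)) + (-5)·(-57/10−(-2))) = ½·(-3/2 − 13/5 + 37/2) = 36/5, so the B_1-coordinate is (36/5)/18 = 2/5.
[B_1MB_3] = ½·(5·(-57/10−(-7)) + (-3/10)·(-7−(-5)) + (-5)·(-5−(-57/10))) = ½·(13/2 + 3/5 − 7/2) = 9/5, so the B_2-coordinate is 1/10.
[B_1B_2M] = ½·(5·(-2−(-57/10)) + 2·(-57/10−(-5)) + (-3/10)·(-5−(-2))) = ½·(37/2 − 7/5 + 9/10) = 9, so the B_3-coordinate is 1/2.
Check: 2/5 + 1/10 + 1/2 = 1.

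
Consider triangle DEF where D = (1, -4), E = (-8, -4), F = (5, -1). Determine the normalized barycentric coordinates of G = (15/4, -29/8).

(9/8, -1/4, 1/8)

Signed area of the reference triangle: [DEF] = ½·(1·(-4−(-1)) + (-8)·(-1−(-4)) + 5·(-4−(-4))) = ½·(-3 − 24 + 0) = -27/2.
[GEF] = ½·((15/4)·(-4−(-1)) + (-8)·(-1−(-29/8)) + 5·(-29/8−(-4))) = ½·(-45/4 − 21 + 15/8) = -243/16, so the D-coordinate is (-243/16)/(-27/2) = 9/8.
[DGF] = ½·(1·(-29/8−(-1)) + (15/4)·(-1−(-4)) + 5·(-4−(-29/8))) = ½·(-21/8 + 45/4 − 15/8) = 27/8, so the E-coordinate is -1/4.
[DEG] = ½·(1·(-4−(-29/8)) + (-8)·(-29/8−(-4)) + (15/4)·(-4−(-4))) = ½·(-3/8 − 3 + 0) = -27/16, so the F-coordinate is 1/8.
Check: 9/8 − 1/4 + 1/8 = 1.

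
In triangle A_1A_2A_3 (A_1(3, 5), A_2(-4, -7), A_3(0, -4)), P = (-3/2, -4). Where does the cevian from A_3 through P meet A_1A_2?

(-9/4, -4)

Barycentric coordinates of P with respect to A_1A_2A_3: (1/6, 1/2, 1/3).
On side A_1A_2 the A_3-coordinate is zero; dropping P's A_3-weight 1/3 and renormalizing the remaining 1/6 : 1/2 gives weights 1/4, 3/4 on A_1, A_2.
Q = (1/4)·(3, 5) + (3/4)·(-4, -7) = (-9/4, -4).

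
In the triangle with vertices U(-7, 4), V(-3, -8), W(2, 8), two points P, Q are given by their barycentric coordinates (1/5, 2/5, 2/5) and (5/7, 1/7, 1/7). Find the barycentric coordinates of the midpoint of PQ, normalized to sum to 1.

(16/35, 19/70, 19/70)

Since both coordinate triples sum to 1, the midpoint's barycentrics are the componentwise average.
(1/5+5/7)/2 = 16/35; similarly 19/70 and 19/70.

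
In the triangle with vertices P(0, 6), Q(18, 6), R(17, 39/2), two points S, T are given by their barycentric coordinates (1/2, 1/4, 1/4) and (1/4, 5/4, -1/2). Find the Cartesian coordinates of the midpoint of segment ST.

(91/8, 69/16)

Barycentric coordinates of the midpoint are the average: (3/8, 3/4, -1/8).
Converting: (3/8)·P + (3/4)·Q + (-1/8)·R = (91/8, 69/16).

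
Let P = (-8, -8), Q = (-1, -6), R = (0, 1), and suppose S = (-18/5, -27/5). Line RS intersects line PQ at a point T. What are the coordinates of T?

Barycentric coordinates of S with respect to PQR: (2/5, 2/5, 1/5).
On side PQ the R-coordinate is zero; dropping S's R-weight 1/5 and renormalizing the remaining 2/5 : 2/5 gives weights 1/2, 1/2 on P, Q.
T = (1/2)·(-8, -8) + (1/2)·(-1, -6) = (-9/2, -7).

(-9/2, -7)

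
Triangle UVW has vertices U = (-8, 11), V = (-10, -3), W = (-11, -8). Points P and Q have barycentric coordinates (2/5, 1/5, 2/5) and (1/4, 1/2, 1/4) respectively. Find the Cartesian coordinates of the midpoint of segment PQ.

(-387/40, -3/40)

Barycentric coordinates of the midpoint are the average: (13/40, 7/20, 13/40).
Converting: (13/40)·U + (7/20)·V + (13/40)·W = (-387/40, -3/40).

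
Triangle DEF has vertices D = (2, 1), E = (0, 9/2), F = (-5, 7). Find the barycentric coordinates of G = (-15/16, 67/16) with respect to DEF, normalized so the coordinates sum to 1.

Signed area of the reference triangle: [DEF] = ½·(2·(9/2−7) + 0·(7−1) + (-5)·(1−(9/2))) = ½·(-5 + 0 + 35/2) = 25/4.
[GEF] = ½·((-15/16)·(9/2−7) + 0·(7−(67/16)) + (-5)·(67/16−(9/2))) = ½·(75/32 + 0 + 25/16) = 125/64, so the D-coordinate is (125/64)/(25/4) = 5/16.
[DGF] = ½·(2·(67/16−7) + (-15/16)·(7−1) + (-5)·(1−(67/16))) = ½·(-45/8 − 45/8 + 255/16) = 75/32, so the E-coordinate is 3/8.
[DEG] = ½·(2·(9/2−(67/16)) + 0·(67/16−1) + (-15/16)·(1−(9/2))) = ½·(5/8 + 0 + 105/32) = 125/64, so the F-coordinate is 5/16.

(5/16, 3/8, 5/16)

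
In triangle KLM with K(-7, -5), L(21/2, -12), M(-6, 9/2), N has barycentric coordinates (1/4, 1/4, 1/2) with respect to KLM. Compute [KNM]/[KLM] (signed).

The signed ratio [KNM]/[KLM] equals the barycentric coordinate of N at vertex L, which is 1/4.

1/4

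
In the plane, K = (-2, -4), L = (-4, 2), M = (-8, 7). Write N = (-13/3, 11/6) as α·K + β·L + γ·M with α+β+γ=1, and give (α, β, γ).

(1/6, 2/3, 1/6)

Signed area of the reference triangle: [KLM] = ½·((-2)·(2−7) + (-4)·(7−(-4)) + (-8)·(-4−2)) = ½·(10 − 44 + 48) = 7.
[NLM] = ½·((-13/3)·(2−7) + (-4)·(7−(11/6)) + (-8)·(11/6−2)) = ½·(65/3 − 62/3 + 4/3) = 7/6, so the K-coordinate is (7/6)/7 = 1/6.
[KNM] = ½·((-2)·(11/6−7) + (-13/3)·(7−(-4)) + (-8)·(-4−(11/6))) = ½·(31/3 − 143/3 + 140/3) = 14/3, so the L-coordinate is 2/3.
[KLN] = ½·((-2)·(2−(11/6)) + (-4)·(11/6−(-4)) + (-13/3)·(-4−2)) = ½·(-1/3 − 70/3 + 26) = 7/6, so the M-coordinate is 1/6.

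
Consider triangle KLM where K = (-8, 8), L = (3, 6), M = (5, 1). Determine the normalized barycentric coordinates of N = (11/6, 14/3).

Signed area of the reference triangle: [KLM] = ½·((-8)·(6−1) + 3·(1−8) + 5·(8−6)) = ½·(-40 − 21 + 10) = -51/2.
[NLM] = ½·((11/6)·(6−1) + 3·(1−(14/3)) + 5·(14/3−6)) = ½·(55/6 − 11 − 20/3) = -17/4, so the K-coordinate is (-17/4)/(-51/2) = 1/6.
[KNM] = ½·((-8)·(14/3−1) + (11/6)·(1−8) + 5·(8−(14/3))) = ½·(-88/3 − 77/6 + 50/3) = -51/4, so the L-coordinate is 1/2.
[KLN] = ½·((-8)·(6−(14/3)) + 3·(14/3−8) + (11/6)·(8−6)) = ½·(-32/3 − 10 + 11/3) = -17/2, so the M-coordinate is 1/3.
Check: 1/6 + 1/2 + 1/3 = 1.

(1/6, 1/2, 1/3)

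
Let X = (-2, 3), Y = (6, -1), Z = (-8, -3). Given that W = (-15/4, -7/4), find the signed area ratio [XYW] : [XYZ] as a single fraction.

5/8

[XYZ] = ½·((-2)·(-1−(-3)) + 6·(-3−3) + (-8)·(3−(-1))) = ½·(-4 − 36 − 32) = -36.
[XYW] = ½·((-2)·(-1−(-7/4)) + 6·(-7/4−3) + (-15/4)·(3−(-1))) = ½·(-3/2 − 57/2 − 15) = -45/2, so the ratio is (-45/2)/(-36) = 5/8.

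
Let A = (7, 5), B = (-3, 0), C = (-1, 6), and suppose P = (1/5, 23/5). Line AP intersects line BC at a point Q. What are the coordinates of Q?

(-3/2, 9/2)

Barycentric coordinates of P with respect to ABC: (1/5, 1/5, 3/5).
On side BC the A-coordinate is zero; dropping P's A-weight 1/5 and renormalizing the remaining 1/5 : 3/5 gives weights 1/4, 3/4 on B, C.
Q = (1/4)·(-3, 0) + (3/4)·(-1, 6) = (-3/2, 9/2).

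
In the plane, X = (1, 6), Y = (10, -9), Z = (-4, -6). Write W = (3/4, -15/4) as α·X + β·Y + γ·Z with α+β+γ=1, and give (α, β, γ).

(1/4, 1/4, 1/2)

Signed area of the reference triangle: [XYZ] = ½·(1·(-9−(-6)) + 10·(-6−6) + (-4)·(6−(-9))) = ½·(-3 − 120 − 60) = -183/2.
[WYZ] = ½·((3/4)·(-9−(-6)) + 10·(-6−(-15/4)) + (-4)·(-15/4−(-9))) = ½·(-9/4 − 45/2 − 21) = -183/8, so the X-coordinate is (-183/8)/(-183/2) = 1/4.
[XWZ] = ½·(1·(-15/4−(-6)) + (3/4)·(-6−6) + (-4)·(6−(-15/4))) = ½·(9/4 − 9 − 39) = -183/8, so the Y-coordinate is 1/4.
[XYW] = ½·(1·(-9−(-15/4)) + 10·(-15/4−6) + (3/4)·(6−(-9))) = ½·(-21/4 − 195/2 + 45/4) = -183/4, so the Z-coordinate is 1/2.
Check: 1/4 + 1/4 + 1/2 = 1.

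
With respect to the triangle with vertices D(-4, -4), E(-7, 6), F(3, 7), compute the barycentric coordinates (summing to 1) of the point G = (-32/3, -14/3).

(1, 2/3, -2/3)

Signed area of the reference triangle: [DEF] = ½·((-4)·(6−7) + (-7)·(7−(-4)) + 3·(-4−6)) = ½·(4 − 77 − 30) = -103/2.
[GEF] = ½·((-32/3)·(6−7) + (-7)·(7−(-14/3)) + 3·(-14/3−6)) = ½·(32/3 − 245/3 − 32) = -103/2, so the D-coordinate is (-103/2)/(-103/2) = 1.
[DGF] = ½·((-4)·(-14/3−7) + (-32/3)·(7−(-4)) + 3·(-4−(-14/3))) = ½·(140/3 − 352/3 + 2) = -103/3, so the E-coordinate is 2/3.
[DEG] = ½·((-4)·(6−(-14/3)) + (-7)·(-14/3−(-4)) + (-32/3)·(-4−6)) = ½·(-128/3 + 14/3 + 320/3) = 103/3, so the F-coordinate is -2/3.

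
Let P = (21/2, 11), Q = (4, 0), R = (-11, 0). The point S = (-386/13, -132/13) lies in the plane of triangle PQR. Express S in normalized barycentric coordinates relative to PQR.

Signed area of the reference triangle: [PQR] = ½·((21/2)·(0−0) + 4·(0−11) + (-11)·(11−0)) = ½·(0 − 44 − 121) = -165/2.
[SQR] = ½·((-386/13)·(0−0) + 4·(0−(-132/13)) + (-11)·(-132/13−0)) = ½·(0 + 528/13 + 1452/13) = 990/13, so the P-coordinate is (990/13)/(-165/2) = -12/13.
[PSR] = ½·((21/2)·(-132/13−0) + (-386/13)·(0−11) + (-11)·(11−(-132/13))) = ½·(-1386/13 + 4246/13 − 3025/13) = -165/26, so the Q-coordinate is 1/13.
[PQS] = ½·((21/2)·(0−(-132/13)) + 4·(-132/13−11) + (-386/13)·(11−0)) = ½·(1386/13 − 1100/13 − 4246/13) = -1980/13, so the R-coordinate is 24/13.

(-12/13, 1/13, 24/13)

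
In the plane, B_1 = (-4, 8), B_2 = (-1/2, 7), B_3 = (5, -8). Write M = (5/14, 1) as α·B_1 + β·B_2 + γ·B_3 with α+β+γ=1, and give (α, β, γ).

Signed area of the reference triangle: [B_1B_2B_3] = ½·((-4)·(7−(-8)) + (-1/2)·(-8−8) + 5·(8−7)) = ½·(-60 + 8 + 5) = -47/2.
[MB_2B_3] = ½·((5/14)·(7−(-8)) + (-1/2)·(-8−1) + 5·(1−7)) = ½·(75/14 + 9/2 − 30) = -141/14, so the B_1-coordinate is (-141/14)/(-47/2) = 3/7.
[B_1MB_3] = ½·((-4)·(1−(-8)) + (5/14)·(-8−8) + 5·(8−1)) = ½·(-36 − 40/7 + 35) = -47/14, so the B_2-coordinate is 1/7.
[B_1B_2M] = ½·((-4)·(7−1) + (-1/2)·(1−8) + (5/14)·(8−7)) = ½·(-24 + 7/2 + 5/14) = -141/14, so the B_3-coordinate is 3/7.
Check: 3/7 + 1/7 + 3/7 = 1.

(3/7, 1/7, 3/7)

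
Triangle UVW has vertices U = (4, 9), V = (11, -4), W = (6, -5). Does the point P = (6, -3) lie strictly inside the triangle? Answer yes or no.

Barycentric coordinates of P: (5/36, 1/18, 29/36).
The three coordinates are positive, positive, positive; a point is interior exactly when all three are positive.

yes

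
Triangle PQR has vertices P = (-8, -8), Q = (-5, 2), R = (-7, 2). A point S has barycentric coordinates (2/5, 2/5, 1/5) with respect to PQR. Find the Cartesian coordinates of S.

S = (2/5)·P + (2/5)·Q + (1/5)·R.
x-coordinate: (2/5)·(-8) + (2/5)·(-5) + (1/5)·(-7) = -33/5.
y-coordinate: (2/5)·(-8) + (2/5)·2 + (1/5)·2 = -2.

(-33/5, -2)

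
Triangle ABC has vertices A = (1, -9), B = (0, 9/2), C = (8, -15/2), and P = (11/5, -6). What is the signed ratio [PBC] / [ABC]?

[ABC] = ½·(1·(9/2−(-15/2)) + 0·(-15/2−(-9)) + 8·(-9−(9/2))) = ½·(12 + 0 − 108) = -48.
[PBC] = ½·((11/5)·(9/2−(-15/2)) + 0·(-15/2−(-6)) + 8·(-6−(9/2))) = ½·(132/5 + 0 − 84) = -144/5, so the ratio is (-144/5)/(-48) = 3/5.

3/5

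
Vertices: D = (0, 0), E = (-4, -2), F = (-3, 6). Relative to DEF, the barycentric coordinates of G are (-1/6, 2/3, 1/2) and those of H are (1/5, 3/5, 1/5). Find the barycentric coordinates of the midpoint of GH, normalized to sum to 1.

Since both coordinate triples sum to 1, the midpoint's barycentrics are the componentwise average.
(-1/6+1/5)/2 = 1/60; similarly 19/30 and 7/20.

(1/60, 19/30, 7/20)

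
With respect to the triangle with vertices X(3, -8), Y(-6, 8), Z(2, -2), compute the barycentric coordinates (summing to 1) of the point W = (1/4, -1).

(1/4, 1/4, 1/2)

Signed area of the reference triangle: [XYZ] = ½·(3·(8−(-2)) + (-6)·(-2−(-8)) + 2·(-8−8)) = ½·(30 − 36 − 32) = -19.
[WYZ] = ½·((1/4)·(8−(-2)) + (-6)·(-2−(-1)) + 2·(-1−8)) = ½·(5/2 + 6 − 18) = -19/4, so the X-coordinate is (-19/4)/(-19) = 1/4.
[XWZ] = ½·(3·(-1−(-2)) + (1/4)·(-2−(-8)) + 2·(-8−(-1))) = ½·(3 + 3/2 − 14) = -19/4, so the Y-coordinate is 1/4.
[XYW] = ½·(3·(8−(-1)) + (-6)·(-1−(-8)) + (1/4)·(-8−8)) = ½·(27 − 42 − 4) = -19/2, so the Z-coordinate is 1/2.
Check: 1/4 + 1/4 + 1/2 = 1.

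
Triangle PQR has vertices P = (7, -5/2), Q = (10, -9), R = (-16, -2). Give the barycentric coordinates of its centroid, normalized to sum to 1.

(1/3, 1/3, 1/3)

The centroid is the average of the vertices, so each weight is 1/3.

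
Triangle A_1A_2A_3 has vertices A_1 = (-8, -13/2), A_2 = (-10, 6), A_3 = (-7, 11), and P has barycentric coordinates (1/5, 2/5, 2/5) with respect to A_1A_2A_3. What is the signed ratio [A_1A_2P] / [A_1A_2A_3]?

The signed ratio [A_1A_2P]/[A_1A_2A_3] equals the barycentric coordinate of P at vertex A_3, which is 2/5.

2/5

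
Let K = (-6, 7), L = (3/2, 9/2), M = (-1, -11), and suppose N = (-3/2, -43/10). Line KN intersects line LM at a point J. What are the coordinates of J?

Barycentric coordinates of N with respect to KLM: (1/5, 1/5, 3/5).
On side LM the K-coordinate is zero; dropping N's K-weight 1/5 and renormalizing the remaining 1/5 : 3/5 gives weights 1/4, 3/4 on L, M.
J = (1/4)·(3/2, 9/2) + (3/4)·(-1, -11) = (-3/8, -57/8).

(-3/8, -57/8)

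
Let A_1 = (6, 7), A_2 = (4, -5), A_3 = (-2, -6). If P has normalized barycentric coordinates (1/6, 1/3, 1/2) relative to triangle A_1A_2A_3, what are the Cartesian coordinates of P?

(4/3, -7/2)

P = (1/6)·A_1 + (1/3)·A_2 + (1/2)·A_3.
x-coordinate: (1/6)·6 + (1/3)·4 + (1/2)·(-2) = 4/3.
y-coordinate: (1/6)·7 + (1/3)·(-5) + (1/2)·(-6) = -7/2.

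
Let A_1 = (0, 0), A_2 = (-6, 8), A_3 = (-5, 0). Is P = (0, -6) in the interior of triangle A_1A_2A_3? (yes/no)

Barycentric coordinates of P: (17/20, -3/4, 9/10).
The three coordinates are positive, negative, positive; a point is interior exactly when all three are positive.

no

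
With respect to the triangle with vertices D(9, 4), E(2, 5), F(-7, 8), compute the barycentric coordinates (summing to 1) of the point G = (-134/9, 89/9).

Signed area of the reference triangle: [DEF] = ½·(9·(5−8) + 2·(8−4) + (-7)·(4−5)) = ½·(-27 + 8 + 7) = -6.
[GEF] = ½·((-134/9)·(5−8) + 2·(8−(89/9)) + (-7)·(89/9−5)) = ½·(134/3 − 34/9 − 308/9) = 10/3, so the D-coordinate is (10/3)/(-6) = -5/9.
[DGF] = ½·(9·(89/9−8) + (-134/9)·(8−4) + (-7)·(4−(89/9))) = ½·(17 − 536/9 + 371/9) = -2/3, so the E-coordinate is 1/9.
[DEG] = ½·(9·(5−(89/9)) + 2·(89/9−4) + (-134/9)·(4−5)) = ½·(-44 + 106/9 + 134/9) = -26/3, so the F-coordinate is 13/9.
Check: -5/9 + 1/9 + 13/9 = 1.

(-5/9, 1/9, 13/9)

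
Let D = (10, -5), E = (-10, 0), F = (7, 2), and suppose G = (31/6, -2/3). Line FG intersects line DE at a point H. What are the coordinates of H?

Barycentric coordinates of G with respect to DEF: (1/3, 1/6, 1/2).
On side DE the F-coordinate is zero; dropping G's F-weight 1/2 and renormalizing the remaining 1/3 : 1/6 gives weights 2/3, 1/3 on D, E.
H = (2/3)·(10, -5) + (1/3)·(-10, 0) = (10/3, -10/3).

(10/3, -10/3)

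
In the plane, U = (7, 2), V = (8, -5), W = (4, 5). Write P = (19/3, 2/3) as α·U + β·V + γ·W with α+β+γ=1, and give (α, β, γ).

(1/3, 1/3, 1/3)

Signed area of the reference triangle: [UVW] = ½·(7·(-5−5) + 8·(5−2) + 4·(2−(-5))) = ½·(-70 + 24 + 28) = -9.
[PVW] = ½·((19/3)·(-5−5) + 8·(5−(2/3)) + 4·(2/3−(-5))) = ½·(-190/3 + 104/3 + 68/3) = -3, so the U-coordinate is (-3)/(-9) = 1/3.
[UPW] = ½·(7·(2/3−5) + (19/3)·(5−2) + 4·(2−(2/3))) = ½·(-91/3 + 19 + 16/3) = -3, so the V-coordinate is 1/3.
[UVP] = ½·(7·(-5−(2/3)) + 8·(2/3−2) + (19/3)·(2−(-5))) = ½·(-119/3 − 32/3 + 133/3) = -3, so the W-coordinate is 1/3.
Check: 1/3 + 1/3 + 1/3 = 1.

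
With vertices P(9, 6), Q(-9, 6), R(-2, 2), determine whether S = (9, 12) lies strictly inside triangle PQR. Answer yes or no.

no

Barycentric coordinates of S: (19/12, 11/12, -3/2).
The three coordinates are positive, positive, negative; a point is interior exactly when all three are positive.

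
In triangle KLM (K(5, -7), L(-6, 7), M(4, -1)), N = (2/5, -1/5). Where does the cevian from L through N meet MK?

(14/3, -5)

Barycentric coordinates of N with respect to KLM: (2/5, 2/5, 1/5).
On side MK the L-coordinate is zero; dropping N's L-weight 2/5 and renormalizing the remaining 1/5 : 2/5 gives weights 1/3, 2/3 on M, K.
J = (1/3)·(4, -1) + (2/3)·(5, -7) = (14/3, -5).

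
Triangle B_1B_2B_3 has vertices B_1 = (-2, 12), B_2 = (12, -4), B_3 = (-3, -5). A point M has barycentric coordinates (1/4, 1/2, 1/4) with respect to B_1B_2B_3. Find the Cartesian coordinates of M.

(19/4, -1/4)

M = (1/4)·B_1 + (1/2)·B_2 + (1/4)·B_3.
x-coordinate: (1/4)·(-2) + (1/2)·12 + (1/4)·(-3) = 19/4.
y-coordinate: (1/4)·12 + (1/2)·(-4) + (1/4)·(-5) = -1/4.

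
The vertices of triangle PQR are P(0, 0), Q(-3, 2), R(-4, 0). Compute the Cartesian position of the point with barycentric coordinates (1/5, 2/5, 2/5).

(-14/5, 4/5)

S = (1/5)·P + (2/5)·Q + (2/5)·R.
x-coordinate: (1/5)·0 + (2/5)·(-3) + (2/5)·(-4) = -14/5.
y-coordinate: (1/5)·0 + (2/5)·2 + (2/5)·0 = 4/5.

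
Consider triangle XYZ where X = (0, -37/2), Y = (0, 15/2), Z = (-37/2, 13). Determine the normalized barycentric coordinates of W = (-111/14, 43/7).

(1/7, 3/7, 3/7)

Signed area of the reference triangle: [XYZ] = ½·(0·(15/2−13) + 0·(13−(-37/2)) + (-37/2)·(-37/2−(15/2))) = ½·(0 + 0 + 481) = 481/2.
[WYZ] = ½·((-111/14)·(15/2−13) + 0·(13−(43/7)) + (-37/2)·(43/7−(15/2))) = ½·(1221/28 + 0 + 703/28) = 481/14, so the X-coordinate is (481/14)/(481/2) = 1/7.
[XWZ] = ½·(0·(43/7−13) + (-111/14)·(13−(-37/2)) + (-37/2)·(-37/2−(43/7))) = ½·(0 − 999/4 + 12765/28) = 1443/14, so the Y-coordinate is 3/7.
[XYW] = ½·(0·(15/2−(43/7)) + 0·(43/7−(-37/2)) + (-111/14)·(-37/2−(15/2))) = ½·(0 + 0 + 1443/7) = 1443/14, so the Z-coordinate is 3/7.
Check: 1/7 + 3/7 + 3/7 = 1.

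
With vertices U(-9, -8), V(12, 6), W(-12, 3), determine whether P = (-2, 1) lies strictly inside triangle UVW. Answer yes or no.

yes

Barycentric coordinates of P: (2/7, 8/21, 1/3).
The three coordinates are positive, positive, positive; a point is interior exactly when all three are positive.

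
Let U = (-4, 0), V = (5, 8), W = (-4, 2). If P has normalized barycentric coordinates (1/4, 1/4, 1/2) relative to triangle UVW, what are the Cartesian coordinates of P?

(-7/4, 3)

P = (1/4)·U + (1/4)·V + (1/2)·W.
x-coordinate: (1/4)·(-4) + (1/4)·5 + (1/2)·(-4) = -7/4.
y-coordinate: (1/4)·0 + (1/4)·8 + (1/2)·2 = 3.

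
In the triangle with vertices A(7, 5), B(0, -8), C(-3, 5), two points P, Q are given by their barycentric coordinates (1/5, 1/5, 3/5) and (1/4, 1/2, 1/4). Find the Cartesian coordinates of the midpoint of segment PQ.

Barycentric coordinates of the midpoint are the average: (9/40, 7/20, 17/40).
Converting: (9/40)·A + (7/20)·B + (17/40)·C = (3/10, 9/20).

(3/10, 9/20)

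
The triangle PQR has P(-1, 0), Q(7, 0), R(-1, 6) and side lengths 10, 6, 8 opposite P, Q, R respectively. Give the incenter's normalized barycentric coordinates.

The incenter has barycentric coordinates proportional to the opposite side lengths: (10 : 6 : 8).
Normalizing by 10+6+8 = 24 gives (5/12, 1/4, 1/3).

(5/12, 1/4, 1/3)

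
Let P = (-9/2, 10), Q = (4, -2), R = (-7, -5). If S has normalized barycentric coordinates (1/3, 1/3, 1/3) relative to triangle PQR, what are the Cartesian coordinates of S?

S = (1/3)·P + (1/3)·Q + (1/3)·R.
x-coordinate: (1/3)·(-9/2) + (1/3)·4 + (1/3)·(-7) = -5/2.
y-coordinate: (1/3)·10 + (1/3)·(-2) + (1/3)·(-5) = 1.

(-5/2, 1)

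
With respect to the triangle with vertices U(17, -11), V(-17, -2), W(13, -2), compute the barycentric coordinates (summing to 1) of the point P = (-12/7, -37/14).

(1/14, 1/2, 3/7)

Signed area of the reference triangle: [UVW] = ½·(17·(-2−(-2)) + (-17)·(-2−(-11)) + 13·(-11−(-2))) = ½·(0 − 153 − 117) = -135.
[PVW] = ½·((-12/7)·(-2−(-2)) + (-17)·(-2−(-37/14)) + 13·(-37/14−(-2))) = ½·(0 − 153/14 − 117/14) = -135/14, so the U-coordinate is (-135/14)/(-135) = 1/14.
[UPW] = ½·(17·(-37/14−(-2)) + (-12/7)·(-2−(-11)) + 13·(-11−(-37/14))) = ½·(-153/14 − 108/7 − 1521/14) = -135/2, so the V-coordinate is 1/2.
[UVP] = ½·(17·(-2−(-37/14)) + (-17)·(-37/14−(-11)) + (-12/7)·(-11−(-2))) = ½·(153/14 − 1989/14 + 108/7) = -405/7, so the W-coordinate is 3/7.
Check: 1/14 + 1/2 + 3/7 = 1.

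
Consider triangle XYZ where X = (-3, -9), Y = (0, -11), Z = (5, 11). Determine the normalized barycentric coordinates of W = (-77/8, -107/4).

Signed area of the reference triangle: [XYZ] = ½·((-3)·(-11−11) + 0·(11−(-9)) + 5·(-9−(-11))) = ½·(66 + 0 + 10) = 38.
[WYZ] = ½·((-77/8)·(-11−11) + 0·(11−(-107/4)) + 5·(-107/4−(-11))) = ½·(847/4 + 0 − 315/4) = 133/2, so the X-coordinate is (133/2)/38 = 7/4.
[XWZ] = ½·((-3)·(-107/4−11) + (-77/8)·(11−(-9)) + 5·(-9−(-107/4))) = ½·(453/4 − 385/2 + 355/4) = 19/4, so the Y-coordinate is 1/8.
[XYW] = ½·((-3)·(-11−(-107/4)) + 0·(-107/4−(-9)) + (-77/8)·(-9−(-11))) = ½·(-189/4 + 0 − 77/4) = -133/4, so the Z-coordinate is -7/8.

(7/4, 1/8, -7/8)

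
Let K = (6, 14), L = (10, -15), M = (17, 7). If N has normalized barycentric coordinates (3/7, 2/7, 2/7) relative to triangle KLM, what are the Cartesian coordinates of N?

(72/7, 26/7)

N = (3/7)·K + (2/7)·L + (2/7)·M.
x-coordinate: (3/7)·6 + (2/7)·10 + (2/7)·17 = 72/7.
y-coordinate: (3/7)·14 + (2/7)·(-15) + (2/7)·7 = 26/7.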